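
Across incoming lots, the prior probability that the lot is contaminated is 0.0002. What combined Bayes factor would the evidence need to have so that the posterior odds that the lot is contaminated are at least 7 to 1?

34993

Prior odds = 0.0002/0.9998 = 1/4999.
Target odds = 7.
Required Bayes factor = 7 ÷ (1/4999) = 34993.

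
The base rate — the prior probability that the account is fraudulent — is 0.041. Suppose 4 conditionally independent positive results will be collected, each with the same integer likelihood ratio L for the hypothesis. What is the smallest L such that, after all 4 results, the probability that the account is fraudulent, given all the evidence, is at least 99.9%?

13

Prior odds = 0.041/0.959 = 41/959.
Target odds = 0.999/0.001 = 999.
Need L⁴ ≥ 999 ÷ (41/959) = 958041/41.
12⁴ = 20736 < 958041/41 ≤ 28561 = 13⁴, so L = 13.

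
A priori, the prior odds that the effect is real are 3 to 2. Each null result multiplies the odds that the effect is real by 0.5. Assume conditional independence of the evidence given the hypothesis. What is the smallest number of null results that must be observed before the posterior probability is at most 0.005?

Prior odds = 1.5.
Likelihood ratio per null result = 0.5.
Target odds: 0.005 ÷ 0.995 = 1/199.
Require 0.5ⁿ ≤ 1/199 ÷ 1.5 = 2/597.
0.5⁸ = 0.00390625 is still above 2/597 but 0.5⁹ = 0.001953125 is at or below it, so n = 9.

9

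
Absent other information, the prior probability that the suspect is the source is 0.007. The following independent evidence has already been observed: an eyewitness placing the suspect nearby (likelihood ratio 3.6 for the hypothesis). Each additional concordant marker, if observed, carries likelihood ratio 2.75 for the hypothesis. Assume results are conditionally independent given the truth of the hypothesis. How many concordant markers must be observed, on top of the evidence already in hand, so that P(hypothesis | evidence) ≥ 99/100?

9

Prior odds = 0.007/0.993 = 7/993.
Bayes factor of the evidence already in hand = 3.6.
Odds after that evidence = (7/993) × 3.6 = 42/1655.
Target odds = 0.99/0.01 = 99.
Need 2.75ⁿ ≥ 99 ÷ (42/1655) = 54615/14.
2.75⁸ = 214358881/65536 falls short of 54615/14 but 2.75⁹ ≈8994.86 reaches it, so n = 9.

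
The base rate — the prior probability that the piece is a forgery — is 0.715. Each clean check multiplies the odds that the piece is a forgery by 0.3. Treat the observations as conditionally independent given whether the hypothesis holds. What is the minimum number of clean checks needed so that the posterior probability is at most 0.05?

4

Prior odds = 0.715/0.285 = 143/57.
Likelihood ratio per clean check = 0.3.
Target odds: 0.05 ÷ 0.95 = 1/19.
Require 0.3ⁿ ≤ 1/19 ÷ (143/57) = 3/143.
0.3³ = 0.027 is still above 3/143 but 0.3⁴ = 0.0081 is at or below it, so n = 4.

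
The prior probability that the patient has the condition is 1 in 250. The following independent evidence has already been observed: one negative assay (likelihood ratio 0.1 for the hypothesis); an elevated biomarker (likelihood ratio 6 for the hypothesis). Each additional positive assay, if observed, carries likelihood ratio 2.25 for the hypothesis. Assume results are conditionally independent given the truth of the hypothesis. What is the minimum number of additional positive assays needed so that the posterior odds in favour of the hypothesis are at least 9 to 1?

Prior odds = 0.004/0.996 = 1/249.
Combined Bayes factor of the evidence already in hand = 0.1 × 6 = 0.6.
Odds after that evidence = (1/249) × 0.6 = 1/415.
Target odds = 9.
Need 2.25ⁿ ≥ 9 ÷ (1/415) = 3735.
2.25¹⁰ ≈3325.26 falls short of 3735 but 2.25¹¹ ≈7481.83 reaches it, so n = 11.

11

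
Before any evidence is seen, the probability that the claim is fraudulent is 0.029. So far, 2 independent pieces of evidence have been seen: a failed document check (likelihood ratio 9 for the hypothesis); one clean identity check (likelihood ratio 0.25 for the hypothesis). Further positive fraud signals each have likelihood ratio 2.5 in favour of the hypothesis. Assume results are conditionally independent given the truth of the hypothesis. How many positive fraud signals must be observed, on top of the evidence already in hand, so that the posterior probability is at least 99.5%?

Prior odds = 0.029/0.971 = 29/971.
Combined Bayes factor of the evidence already in hand = 9 × 0.25 = 2.25.
Odds after that evidence = (29/971) × 2.25 = 261/3884.
Target odds = 0.995/0.005 = 199.
Need 2.5ⁿ ≥ 199 ÷ (261/3884) = 772916/261.
2.5⁸ = 390625/256 falls short of 772916/261 but 2.5⁹ = 1953125/512 reaches it, so n = 9.

9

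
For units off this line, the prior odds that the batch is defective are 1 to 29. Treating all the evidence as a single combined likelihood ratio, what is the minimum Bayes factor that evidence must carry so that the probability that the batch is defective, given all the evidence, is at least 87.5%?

Prior odds = 1/29.
Target odds = 0.875/0.125 = 7.
Required Bayes factor = 7 ÷ (1/29) = 203.

203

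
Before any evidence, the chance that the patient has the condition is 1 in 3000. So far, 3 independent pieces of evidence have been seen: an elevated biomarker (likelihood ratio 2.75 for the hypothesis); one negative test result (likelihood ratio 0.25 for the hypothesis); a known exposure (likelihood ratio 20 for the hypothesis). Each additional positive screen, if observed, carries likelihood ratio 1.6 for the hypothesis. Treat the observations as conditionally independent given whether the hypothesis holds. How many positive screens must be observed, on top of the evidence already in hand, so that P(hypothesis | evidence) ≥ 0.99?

22

Prior odds = (1/3000)/(2999/3000) = 1/2999.
Combined Bayes factor of the evidence already in hand = 2.75 × 0.25 × 20 = 13.75.
Odds after that evidence = (1/2999) × 13.75 = 55/11996.
Target odds = 0.99/0.01 = 99.
Need 1.6ⁿ ≥ 99 ÷ (55/11996) = 21592.8.
1.6²¹ ≈19342.8 falls short of 21592.8 but 1.6²² ≈30948.5 reaches it, so n = 22.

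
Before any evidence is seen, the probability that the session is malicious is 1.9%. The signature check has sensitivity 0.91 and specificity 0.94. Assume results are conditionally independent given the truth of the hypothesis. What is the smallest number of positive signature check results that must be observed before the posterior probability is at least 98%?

Prior odds = 0.019/0.981 = 19/981.
False-positive rate = 1 − 0.94 = 0.06; likelihood ratio of a positive = 0.91/0.06 = 91/6.
Target posterior odds = 0.98/0.02 = 49.
Need (19/981) × (91/6)ⁿ ≥ 49, i.e. (91/6)ⁿ ≥ 48069/19.
(91/6)² = 8281/36 falls short of 48069/19 but (91/6)³ = 753571/216 reaches it, so n = 3.

3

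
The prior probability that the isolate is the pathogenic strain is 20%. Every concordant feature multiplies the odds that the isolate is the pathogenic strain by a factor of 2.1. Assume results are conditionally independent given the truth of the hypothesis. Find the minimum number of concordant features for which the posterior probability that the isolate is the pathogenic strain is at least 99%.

9

Prior odds: 0.2 ÷ 0.8 = 0.25.
Likelihood ratio per concordant feature = 2.1.
Target posterior odds = 0.99/0.01 = 99.
Require 2.1ⁿ ≥ 99 ÷ 0.25 = 396.
2.1⁸ ≈378.229 falls short of 396 but 2.1⁹ ≈794.28 reaches it, so n = 9.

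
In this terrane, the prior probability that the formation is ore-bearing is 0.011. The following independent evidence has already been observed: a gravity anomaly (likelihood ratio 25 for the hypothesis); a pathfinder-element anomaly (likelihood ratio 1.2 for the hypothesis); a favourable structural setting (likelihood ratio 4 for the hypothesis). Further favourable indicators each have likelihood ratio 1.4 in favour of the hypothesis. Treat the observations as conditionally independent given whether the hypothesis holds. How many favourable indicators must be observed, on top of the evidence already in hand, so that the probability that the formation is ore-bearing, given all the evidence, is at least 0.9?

Prior odds = 0.011/0.989 = 11/989.
Combined Bayes factor of the evidence already in hand = 25 × 1.2 × 4 = 120.
Odds after that evidence = (11/989) × 120 = 1320/989.
Target odds = 0.9/0.1 = 9.
Need 1.4ⁿ ≥ 9 ÷ (1320/989) = 2967/440.
1.4⁵ = 5.37824 falls short of 2967/440 but 1.4⁶ = 117649/15625 reaches it, so n = 6.

6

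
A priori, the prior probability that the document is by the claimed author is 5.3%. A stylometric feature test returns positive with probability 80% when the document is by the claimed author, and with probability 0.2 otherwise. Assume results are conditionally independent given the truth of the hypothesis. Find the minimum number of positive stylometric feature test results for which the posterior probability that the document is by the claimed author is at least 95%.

Prior odds = 0.053/0.947 = 53/947.
Likelihood ratio of a positive result = 0.8/0.2 = 4.
Target posterior odds = 0.95/0.05 = 19.
Need (53/947) × 4ⁿ ≥ 19, i.e. 4ⁿ ≥ 17993/53.
4⁴ = 256 falls short of 17993/53 but 4⁵ = 1024 reaches it, so n = 5.

5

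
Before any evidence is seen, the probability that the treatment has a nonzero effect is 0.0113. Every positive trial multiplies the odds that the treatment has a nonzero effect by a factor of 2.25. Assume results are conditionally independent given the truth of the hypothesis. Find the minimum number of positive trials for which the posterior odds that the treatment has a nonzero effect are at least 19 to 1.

10

Prior odds: 0.0113 ÷ 0.9887 = 113/9887.
Likelihood ratio per positive trial = 2.25.
Target odds = 19.
Need (113/9887) × 2.25ⁿ ≥ 19, i.e. 2.25ⁿ ≥ 187853/113.
2.25⁹ = 387420489/262144 falls short of 187853/113 but 2.25¹⁰ ≈3325.26 reaches it, so n = 10.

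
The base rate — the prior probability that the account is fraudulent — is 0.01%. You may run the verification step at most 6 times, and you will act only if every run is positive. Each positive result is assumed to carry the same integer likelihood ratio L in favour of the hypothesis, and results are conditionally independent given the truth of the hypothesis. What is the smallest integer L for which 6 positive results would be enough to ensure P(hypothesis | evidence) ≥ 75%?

Prior odds = 0.0001/0.9999 = 1/9999.
Target odds = 0.75/0.25 = 3.
Need L⁶ ≥ 3 ÷ (1/9999) = 29997.
5⁶ = 15625 < 29997 ≤ 46656 = 6⁶, so L = 6.

6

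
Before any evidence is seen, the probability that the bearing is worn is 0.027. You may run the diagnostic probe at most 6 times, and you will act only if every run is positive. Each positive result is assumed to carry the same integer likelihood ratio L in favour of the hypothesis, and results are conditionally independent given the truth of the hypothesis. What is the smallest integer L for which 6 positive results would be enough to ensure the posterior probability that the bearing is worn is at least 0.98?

4

Prior odds = 0.027/0.973 = 27/973.
Target odds = 0.98/0.02 = 49.
Need L⁶ ≥ 49 ÷ (27/973) = 47677/27.
3⁶ = 729 < 47677/27 ≤ 4096 = 4⁶, so L = 4.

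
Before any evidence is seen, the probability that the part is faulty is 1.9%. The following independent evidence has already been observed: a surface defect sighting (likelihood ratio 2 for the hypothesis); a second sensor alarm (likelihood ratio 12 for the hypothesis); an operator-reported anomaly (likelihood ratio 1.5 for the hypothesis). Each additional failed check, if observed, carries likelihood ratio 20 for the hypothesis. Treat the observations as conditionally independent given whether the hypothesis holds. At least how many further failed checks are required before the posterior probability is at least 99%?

Prior odds = 0.019/0.981 = 19/981.
Combined Bayes factor of the evidence already in hand = 2 × 12 × 1.5 = 36.
Odds after that evidence = (19/981) × 36 = 76/109.
Target odds = 0.99/0.01 = 99.
Need 20ⁿ ≥ 99 ÷ (76/109) = 10791/76.
20¹ = 20 falls short of 10791/76 but 20² = 400 reaches it, so n = 2.

2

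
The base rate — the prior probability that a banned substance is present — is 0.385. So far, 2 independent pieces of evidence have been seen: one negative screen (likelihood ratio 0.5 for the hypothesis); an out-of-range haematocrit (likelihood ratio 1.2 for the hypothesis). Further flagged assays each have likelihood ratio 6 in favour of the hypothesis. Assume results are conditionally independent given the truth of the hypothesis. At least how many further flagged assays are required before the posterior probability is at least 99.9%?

5

Prior odds = 0.385/0.615 = 77/123.
Combined Bayes factor of the evidence already in hand = 0.5 × 1.2 = 0.6.
Odds after that evidence = (77/123) × 0.6 = 77/205.
Target odds = 0.999/0.001 = 999.
Need 6ⁿ ≥ 999 ÷ (77/205) = 204795/77.
6⁴ = 1296 falls short of 204795/77 but 6⁵ = 7776 reaches it, so n = 5.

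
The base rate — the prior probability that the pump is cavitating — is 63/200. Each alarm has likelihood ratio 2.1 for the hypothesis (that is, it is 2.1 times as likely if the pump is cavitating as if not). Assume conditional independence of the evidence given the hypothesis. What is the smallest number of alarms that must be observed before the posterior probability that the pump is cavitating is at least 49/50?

7

Prior odds: 0.315 ÷ 0.685 = 63/137.
Likelihood ratio per alarm = 2.1.
Target posterior odds = 0.98/0.02 = 49.
Need (63/137) × 2.1ⁿ ≥ 49, i.e. 2.1ⁿ ≥ 959/9.
2.1⁶ = 85766121/1000000 falls short of 959/9 but 2.1⁷ ≈180.109 reaches it, so n = 7.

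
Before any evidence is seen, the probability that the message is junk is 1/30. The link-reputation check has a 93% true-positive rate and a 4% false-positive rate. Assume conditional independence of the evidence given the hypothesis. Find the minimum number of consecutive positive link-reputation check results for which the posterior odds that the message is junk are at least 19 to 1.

Prior odds = (1/30)/(29/30) = 1/29.
Likelihood ratio of a positive result = 0.93/0.04 = 23.25.
Target odds = 19.
Require 23.25ⁿ ≥ 19 ÷ (1/29) = 551.
23.25² = 540.5625 falls short of 551 but 23.25³ = 804357/64 reaches it, so n = 3.

3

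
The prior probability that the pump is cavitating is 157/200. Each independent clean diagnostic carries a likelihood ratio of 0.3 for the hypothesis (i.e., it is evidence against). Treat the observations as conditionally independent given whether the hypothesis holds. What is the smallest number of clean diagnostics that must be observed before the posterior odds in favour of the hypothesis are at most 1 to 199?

Prior odds = 0.785/0.215 = 157/43.
Likelihood ratio per clean diagnostic = 0.3.
Target odds = 1/199.
Need (157/43) × 0.3ⁿ ≤ 1/199, i.e. 0.3ⁿ ≤ 43/31243.
0.3⁵ = 243/100000 is still above 43/31243 but 0.3⁶ = 729/1000000 is at or below it, so n = 6.

6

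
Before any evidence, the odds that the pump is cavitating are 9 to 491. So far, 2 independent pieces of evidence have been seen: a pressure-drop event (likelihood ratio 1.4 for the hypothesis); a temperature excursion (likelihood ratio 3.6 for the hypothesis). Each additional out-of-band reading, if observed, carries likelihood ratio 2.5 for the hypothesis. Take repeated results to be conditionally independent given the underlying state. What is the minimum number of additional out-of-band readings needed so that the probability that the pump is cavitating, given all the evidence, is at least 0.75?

Prior odds = 9/491.
Combined Bayes factor of the evidence already in hand = 1.4 × 3.6 = 5.04.
Odds after that evidence = (9/491) × 5.04 = 1134/12275.
Target odds = 0.75/0.25 = 3.
Need 2.5ⁿ ≥ 3 ÷ (1134/12275) = 12275/378.
2.5³ = 15.625 falls short of 12275/378 but 2.5⁴ = 39.0625 reaches it, so n = 4.

4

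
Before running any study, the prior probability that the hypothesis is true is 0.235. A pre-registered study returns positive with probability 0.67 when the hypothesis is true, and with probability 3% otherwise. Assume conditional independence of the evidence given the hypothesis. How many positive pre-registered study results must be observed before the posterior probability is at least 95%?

Prior odds = 0.235/0.765 = 47/153.
Likelihood ratio of a positive result = 0.67/0.03 = 67/3.
Target posterior odds = 0.95/0.05 = 19.
Need (47/153) × (67/3)ⁿ ≥ 19, i.e. (67/3)ⁿ ≥ 2907/47.
(67/3)¹ = 67/3 falls short of 2907/47 but (67/3)² = 4489/9 reaches it, so n = 2.

2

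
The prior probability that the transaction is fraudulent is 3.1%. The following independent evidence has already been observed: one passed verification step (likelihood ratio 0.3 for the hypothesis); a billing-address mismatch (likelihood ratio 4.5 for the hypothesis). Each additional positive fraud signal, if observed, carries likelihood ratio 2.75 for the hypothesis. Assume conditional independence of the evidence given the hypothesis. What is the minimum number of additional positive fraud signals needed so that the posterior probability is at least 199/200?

Prior odds = 0.031/0.969 = 31/969.
Combined Bayes factor of the evidence already in hand = 0.3 × 4.5 = 1.35.
Odds after that evidence = (31/969) × 1.35 = 279/6460.
Target odds = 0.995/0.005 = 199.
Need 2.75ⁿ ≥ 199 ÷ (279/6460) = 1285540/279.
2.75⁸ = 214358881/65536 falls short of 1285540/279 but 2.75⁹ ≈8994.86 reaches it, so n = 9.

9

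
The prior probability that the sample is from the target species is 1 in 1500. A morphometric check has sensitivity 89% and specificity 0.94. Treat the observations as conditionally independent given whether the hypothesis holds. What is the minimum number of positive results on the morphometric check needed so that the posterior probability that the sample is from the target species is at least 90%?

Prior odds: (1/1500) ÷ (1499/1500) = 1/1499.
False-positive rate = 1 − 0.94 = 0.06; likelihood ratio of a positive = 0.89/0.06 = 89/6.
Target posterior odds = 0.9/0.1 = 9.
Need (1/1499) × (89/6)ⁿ ≥ 9, i.e. (89/6)ⁿ ≥ 13491.
(89/6)³ = 704969/216 falls short of 13491 but (89/6)⁴ = 62742241/1296 reaches it, so n = 4.

4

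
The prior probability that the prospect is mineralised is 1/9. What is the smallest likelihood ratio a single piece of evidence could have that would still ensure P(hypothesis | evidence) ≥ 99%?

Prior odds = (1/9)/(8/9) = 0.125.
Target odds = 0.99/0.01 = 99.
Required Bayes factor = 99 ÷ 0.125 = 792.

792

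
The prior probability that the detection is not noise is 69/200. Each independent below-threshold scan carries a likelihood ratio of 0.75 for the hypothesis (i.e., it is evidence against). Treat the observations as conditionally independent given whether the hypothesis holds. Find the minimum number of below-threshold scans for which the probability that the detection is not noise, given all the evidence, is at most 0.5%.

Prior odds: 0.345 ÷ 0.655 = 69/131.
Likelihood ratio per below-threshold scan = 0.75.
Target odds: 0.005 ÷ 0.995 = 1/199.
Need (69/131) × 0.75ⁿ ≤ 1/199, i.e. 0.75ⁿ ≤ 131/13731.
0.75¹⁶ ≈0.0100226 is still above 131/13731 but 0.75¹⁷ ≈0.00751695 is at or below it, so n = 17.

17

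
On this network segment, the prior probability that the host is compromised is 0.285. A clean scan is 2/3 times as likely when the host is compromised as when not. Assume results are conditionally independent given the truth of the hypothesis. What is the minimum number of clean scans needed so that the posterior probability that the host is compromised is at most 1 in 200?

Prior odds: 0.285 ÷ 0.715 = 57/143.
Likelihood ratio per clean scan = 2/3.
Target posterior odds = 0.005/0.995 = 1/199.
Require (2/3)ⁿ ≤ 1/199 ÷ (57/143) = 143/11343.
(2/3)¹⁰ = 1024/59049 is still above 143/11343 but (2/3)¹¹ = 2048/177147 is at or below it, so n = 11.

11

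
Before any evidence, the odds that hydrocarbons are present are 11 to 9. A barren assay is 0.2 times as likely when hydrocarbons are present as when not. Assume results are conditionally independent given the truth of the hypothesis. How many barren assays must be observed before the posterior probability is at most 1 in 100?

3

Prior odds = 11/9.
Likelihood ratio per barren assay = 0.2.
Target odds: 0.01 ÷ 0.99 = 1/99.
Require 0.2ⁿ ≤ 1/99 ÷ (11/9) = 1/121.
0.2² = 0.04 is still above 1/121 but 0.2³ = 0.008 is at or below it, so n = 3.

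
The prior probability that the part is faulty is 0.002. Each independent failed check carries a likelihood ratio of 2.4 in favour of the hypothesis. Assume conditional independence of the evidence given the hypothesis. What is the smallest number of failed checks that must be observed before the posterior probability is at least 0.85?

Prior odds = 0.002/0.998 = 1/499.
Likelihood ratio per failed check = 2.4.
Target posterior odds = 0.85/0.15 = 17/3.
Require 2.4ⁿ ≥ 17/3 ÷ (1/499) = 8483/3.
2.4⁹ ≈2641.81 falls short of 8483/3 but 2.4¹⁰ ≈6340.34 reaches it, so n = 10.

10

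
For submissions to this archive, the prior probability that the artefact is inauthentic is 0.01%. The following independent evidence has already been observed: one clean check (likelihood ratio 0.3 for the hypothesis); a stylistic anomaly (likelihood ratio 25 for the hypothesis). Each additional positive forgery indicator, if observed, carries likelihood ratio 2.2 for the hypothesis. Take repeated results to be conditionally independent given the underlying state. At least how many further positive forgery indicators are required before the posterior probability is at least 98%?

Prior odds = 0.0001/0.9999 = 1/9999.
Combined Bayes factor of the evidence already in hand = 0.3 × 25 = 7.5.
Odds after that evidence = (1/9999) × 7.5 = 5/6666.
Target odds = 0.98/0.02 = 49.
Need 2.2ⁿ ≥ 49 ÷ (5/6666) = 65326.8.
2.2¹⁴ ≈62218.2 falls short of 65326.8 but 2.2¹⁵ ≈136880 reaches it, so n = 15.

15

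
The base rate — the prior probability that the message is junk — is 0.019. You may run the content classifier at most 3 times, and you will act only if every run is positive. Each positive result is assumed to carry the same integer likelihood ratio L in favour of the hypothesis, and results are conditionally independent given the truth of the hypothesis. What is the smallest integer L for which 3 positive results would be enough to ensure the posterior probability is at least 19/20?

10

Prior odds = 0.019/0.981 = 19/981.
Target odds = 0.95/0.05 = 19.
Need L³ ≥ 19 ÷ (19/981) = 981.
9³ = 729 < 981 ≤ 1000 = 10³, so L = 10.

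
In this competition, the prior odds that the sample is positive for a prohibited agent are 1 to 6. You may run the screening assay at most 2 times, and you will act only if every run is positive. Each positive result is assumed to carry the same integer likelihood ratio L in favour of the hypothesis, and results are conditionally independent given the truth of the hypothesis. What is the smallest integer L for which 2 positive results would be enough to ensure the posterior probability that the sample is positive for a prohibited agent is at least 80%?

Prior odds = 1/6.
Target odds = 0.8/0.2 = 4.
Need L² ≥ 4 ÷ (1/6) = 24.
4² = 16 < 24 ≤ 25 = 5², so L = 5.

5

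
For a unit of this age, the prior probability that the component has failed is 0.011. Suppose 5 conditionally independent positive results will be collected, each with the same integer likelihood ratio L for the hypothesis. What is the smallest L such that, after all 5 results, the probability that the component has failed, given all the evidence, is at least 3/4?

Prior odds = 0.011/0.989 = 11/989.
Target odds = 0.75/0.25 = 3.
Need L⁵ ≥ 3 ÷ (11/989) = 2967/11.
3⁵ = 243 < 2967/11 ≤ 1024 = 4⁵, so L = 4.

4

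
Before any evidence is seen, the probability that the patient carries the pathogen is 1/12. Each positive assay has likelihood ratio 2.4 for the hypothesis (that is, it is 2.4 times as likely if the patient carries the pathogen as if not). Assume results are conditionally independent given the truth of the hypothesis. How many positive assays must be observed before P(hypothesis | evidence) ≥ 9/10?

6

Prior odds: (1/12) ÷ (11/12) = 1/11.
Likelihood ratio per positive assay = 2.4.
Target posterior odds = 0.9/0.1 = 9.
Need (1/11) × 2.4ⁿ ≥ 9, i.e. 2.4ⁿ ≥ 99.
2.4⁵ = 79.62624 falls short of 99 but 2.4⁶ = 2985984/15625 reaches it, so n = 6.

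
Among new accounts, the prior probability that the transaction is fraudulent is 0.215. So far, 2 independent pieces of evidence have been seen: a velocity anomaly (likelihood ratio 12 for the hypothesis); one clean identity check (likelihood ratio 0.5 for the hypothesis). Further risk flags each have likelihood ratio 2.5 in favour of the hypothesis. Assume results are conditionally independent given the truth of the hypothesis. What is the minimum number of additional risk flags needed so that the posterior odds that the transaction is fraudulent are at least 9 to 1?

Prior odds = 0.215/0.785 = 43/157.
Combined Bayes factor of the evidence already in hand = 12 × 0.5 = 6.
Odds after that evidence = (43/157) × 6 = 258/157.
Target odds = 9.
Need 2.5ⁿ ≥ 9 ÷ (258/157) = 471/86.
2.5¹ = 2.5 falls short of 471/86 but 2.5² = 6.25 reaches it, so n = 2.

2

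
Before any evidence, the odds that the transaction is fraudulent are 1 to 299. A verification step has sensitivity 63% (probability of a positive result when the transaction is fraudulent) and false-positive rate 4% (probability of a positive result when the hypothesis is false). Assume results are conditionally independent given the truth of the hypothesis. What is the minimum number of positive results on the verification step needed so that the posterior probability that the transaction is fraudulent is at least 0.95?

4

Prior odds = 1/299.
Likelihood ratio of a positive result = 0.63/0.04 = 15.75.
Target odds: 0.95 ÷ 0.05 = 19.
Require 15.75ⁿ ≥ 19 ÷ (1/299) = 5681.
15.75³ = 3906.984375 falls short of 5681 but 15.75⁴ = 15752961/256 reaches it, so n = 4.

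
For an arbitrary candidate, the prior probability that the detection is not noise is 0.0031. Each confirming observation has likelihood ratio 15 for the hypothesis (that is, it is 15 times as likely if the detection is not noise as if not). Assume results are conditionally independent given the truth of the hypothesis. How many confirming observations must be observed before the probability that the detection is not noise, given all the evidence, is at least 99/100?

Prior odds: 0.0031 ÷ 0.9969 = 31/9969.
Likelihood ratio per confirming observation = 15.
Target odds: 0.99 ÷ 0.01 = 99.
Need (31/9969) × 15ⁿ ≥ 99, i.e. 15ⁿ ≥ 986931/31.
15³ = 3375 falls short of 986931/31 but 15⁴ = 50625 reaches it, so n = 4.

4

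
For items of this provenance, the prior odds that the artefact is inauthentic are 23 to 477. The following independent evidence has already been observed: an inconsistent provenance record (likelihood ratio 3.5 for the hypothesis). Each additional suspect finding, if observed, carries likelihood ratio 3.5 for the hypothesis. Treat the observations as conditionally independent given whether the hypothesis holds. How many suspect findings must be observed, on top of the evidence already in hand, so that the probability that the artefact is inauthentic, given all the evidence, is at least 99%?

Prior odds = 23/477.
Bayes factor of the evidence already in hand = 3.5.
Odds after that evidence = (23/477) × 3.5 = 161/954.
Target odds = 0.99/0.01 = 99.
Need 3.5ⁿ ≥ 99 ÷ (161/954) = 94446/161.
3.5⁵ = 525.21875 falls short of 94446/161 but 3.5⁶ = 1838.265625 reaches it, so n = 6.

6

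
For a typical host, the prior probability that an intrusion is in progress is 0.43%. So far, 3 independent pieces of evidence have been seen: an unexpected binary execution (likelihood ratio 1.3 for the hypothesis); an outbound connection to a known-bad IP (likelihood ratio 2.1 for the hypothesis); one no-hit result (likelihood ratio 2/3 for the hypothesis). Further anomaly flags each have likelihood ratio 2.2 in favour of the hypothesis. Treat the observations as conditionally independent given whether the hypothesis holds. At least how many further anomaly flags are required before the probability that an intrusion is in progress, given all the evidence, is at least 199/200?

13

Prior odds = 0.0043/0.9957 = 43/9957.
Combined Bayes factor of the evidence already in hand = 1.3 × 2.1 × (2/3) = 1.82.
Odds after that evidence = (43/9957) × 1.82 = 3913/497850.
Target odds = 0.995/0.005 = 199.
Need 2.2ⁿ ≥ 199 ÷ (3913/497850) = 99072150/3913.
2.2¹² ≈12855 falls short of 99072150/3913 but 2.2¹³ ≈28281 reaches it, so n = 13.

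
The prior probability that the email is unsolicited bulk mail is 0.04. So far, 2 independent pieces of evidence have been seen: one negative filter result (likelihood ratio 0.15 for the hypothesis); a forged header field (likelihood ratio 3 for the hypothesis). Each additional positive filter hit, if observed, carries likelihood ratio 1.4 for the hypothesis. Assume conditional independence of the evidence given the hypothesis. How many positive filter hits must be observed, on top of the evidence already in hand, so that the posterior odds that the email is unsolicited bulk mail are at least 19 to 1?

21

Prior odds = 0.04/0.96 = 1/24.
Combined Bayes factor of the evidence already in hand = 0.15 × 3 = 0.45.
Odds after that evidence = (1/24) × 0.45 = 0.01875.
Target odds = 19.
Need 1.4ⁿ ≥ 19 ÷ 0.01875 = 3040/3.
1.4²⁰ ≈836.683 falls short of 3040/3 but 1.4²¹ ≈1171.36 reaches it, so n = 21.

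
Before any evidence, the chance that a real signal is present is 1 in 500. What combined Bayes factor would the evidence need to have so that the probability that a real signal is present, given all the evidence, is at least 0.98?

24451

Prior odds = 0.002/0.998 = 1/499.
Target odds = 0.98/0.02 = 49.
Required Bayes factor = 49 ÷ (1/499) = 24451.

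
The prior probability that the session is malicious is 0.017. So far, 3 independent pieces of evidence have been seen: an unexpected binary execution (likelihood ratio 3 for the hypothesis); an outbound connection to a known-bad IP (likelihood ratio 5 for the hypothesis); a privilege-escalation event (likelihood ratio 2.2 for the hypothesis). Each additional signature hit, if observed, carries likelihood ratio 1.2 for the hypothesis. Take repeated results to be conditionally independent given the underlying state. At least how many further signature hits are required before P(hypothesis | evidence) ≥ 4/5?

Prior odds = 0.017/0.983 = 17/983.
Combined Bayes factor of the evidence already in hand = 3 × 5 × 2.2 = 33.
Odds after that evidence = (17/983) × 33 = 561/983.
Target odds = 0.8/0.2 = 4.
Need 1.2ⁿ ≥ 4 ÷ (561/983) = 3932/561.
1.2¹⁰ = 60466176/9765625 falls short of 3932/561 but 1.2¹¹ = 362797056/48828125 reaches it, so n = 11.

11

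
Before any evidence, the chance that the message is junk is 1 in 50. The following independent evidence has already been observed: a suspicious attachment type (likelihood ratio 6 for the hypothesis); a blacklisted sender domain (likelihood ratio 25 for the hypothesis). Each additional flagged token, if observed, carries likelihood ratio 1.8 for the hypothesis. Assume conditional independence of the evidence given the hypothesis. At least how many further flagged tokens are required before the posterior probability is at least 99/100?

6

Prior odds = 0.02/0.98 = 1/49.
Combined Bayes factor of the evidence already in hand = 6 × 25 = 150.
Odds after that evidence = (1/49) × 150 = 150/49.
Target odds = 0.99/0.01 = 99.
Need 1.8ⁿ ≥ 99 ÷ (150/49) = 32.34.
1.8⁵ = 18.89568 falls short of 32.34 but 1.8⁶ = 531441/15625 reaches it, so n = 6.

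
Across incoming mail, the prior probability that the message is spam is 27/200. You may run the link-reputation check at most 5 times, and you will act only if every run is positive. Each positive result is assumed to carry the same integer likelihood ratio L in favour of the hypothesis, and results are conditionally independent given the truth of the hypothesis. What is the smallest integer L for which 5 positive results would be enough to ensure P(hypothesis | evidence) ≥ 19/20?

Prior odds = 0.135/0.865 = 27/173.
Target odds = 0.95/0.05 = 19.
Need L⁵ ≥ 19 ÷ (27/173) = 3287/27.
2⁵ = 32 < 3287/27 ≤ 243 = 3⁵, so L = 3.

3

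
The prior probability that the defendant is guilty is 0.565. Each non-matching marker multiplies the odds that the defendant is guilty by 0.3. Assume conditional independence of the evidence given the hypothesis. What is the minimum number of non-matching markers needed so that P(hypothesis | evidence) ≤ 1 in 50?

Prior odds = 0.565/0.435 = 113/87.
Likelihood ratio per non-matching marker = 0.3.
Target odds: 0.02 ÷ 0.98 = 1/49.
Require 0.3ⁿ ≤ 1/49 ÷ (113/87) = 87/5537.
0.3³ = 0.027 is still above 87/5537 but 0.3⁴ = 0.0081 is at or below it, so n = 4.

4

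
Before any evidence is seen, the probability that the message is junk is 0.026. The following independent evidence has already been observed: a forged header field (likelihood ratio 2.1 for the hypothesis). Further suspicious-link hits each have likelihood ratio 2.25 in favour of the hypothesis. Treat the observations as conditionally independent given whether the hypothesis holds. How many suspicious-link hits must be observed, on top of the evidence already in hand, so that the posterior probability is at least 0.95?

Prior odds = 0.026/0.974 = 13/487.
Bayes factor of the evidence already in hand = 2.1.
Odds after that evidence = (13/487) × 2.1 = 273/4870.
Target odds = 0.95/0.05 = 19.
Need 2.25ⁿ ≥ 19 ÷ (273/4870) = 92530/273.
2.25⁷ = 4782969/16384 falls short of 92530/273 but 2.25⁸ = 43046721/65536 reaches it, so n = 8.

8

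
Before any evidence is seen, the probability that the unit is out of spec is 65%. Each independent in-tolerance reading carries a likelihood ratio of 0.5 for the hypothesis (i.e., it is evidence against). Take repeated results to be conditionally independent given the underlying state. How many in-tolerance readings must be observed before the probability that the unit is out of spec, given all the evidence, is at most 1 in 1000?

11

Prior odds = 0.65/0.35 = 13/7.
Likelihood ratio per in-tolerance reading = 0.5.
Target posterior odds = 0.001/0.999 = 1/999.
Need (13/7) × 0.5ⁿ ≤ 1/999, i.e. 0.5ⁿ ≤ 7/12987.
0.5¹⁰ = 1/1024 is still above 7/12987 but 0.5¹¹ = 1/2048 is at or below it, so n = 11.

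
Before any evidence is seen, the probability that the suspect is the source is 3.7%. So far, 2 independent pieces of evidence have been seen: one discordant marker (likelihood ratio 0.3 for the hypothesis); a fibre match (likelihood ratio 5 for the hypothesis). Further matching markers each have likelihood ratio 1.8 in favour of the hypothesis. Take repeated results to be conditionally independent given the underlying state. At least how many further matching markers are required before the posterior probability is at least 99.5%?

Prior odds = 0.037/0.963 = 37/963.
Combined Bayes factor of the evidence already in hand = 0.3 × 5 = 1.5.
Odds after that evidence = (37/963) × 1.5 = 37/642.
Target odds = 0.995/0.005 = 199.
Need 1.8ⁿ ≥ 199 ÷ (37/642) = 127758/37.
1.8¹³ ≈2082.3 falls short of 127758/37 but 1.8¹⁴ ≈3748.13 reaches it, so n = 14.

14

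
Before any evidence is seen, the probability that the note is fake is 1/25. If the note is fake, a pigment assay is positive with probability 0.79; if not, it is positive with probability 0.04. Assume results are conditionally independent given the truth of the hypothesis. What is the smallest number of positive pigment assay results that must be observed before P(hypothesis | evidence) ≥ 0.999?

4

Prior odds: 0.04 ÷ 0.96 = 1/24.
Likelihood ratio of a positive = 0.79/0.04 = 19.75.
Target posterior odds = 0.999/0.001 = 999.
Need (1/24) × 19.75ⁿ ≥ 999, i.e. 19.75ⁿ ≥ 23976.
19.75³ = 7703.734375 falls short of 23976 but 19.75⁴ = 38950081/256 reaches it, so n = 4.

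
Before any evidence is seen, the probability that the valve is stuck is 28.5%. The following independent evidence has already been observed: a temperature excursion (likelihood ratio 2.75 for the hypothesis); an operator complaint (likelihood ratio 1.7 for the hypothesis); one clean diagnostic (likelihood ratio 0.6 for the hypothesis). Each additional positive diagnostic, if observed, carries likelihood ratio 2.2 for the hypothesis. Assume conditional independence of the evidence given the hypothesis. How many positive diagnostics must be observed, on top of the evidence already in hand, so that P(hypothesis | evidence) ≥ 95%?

4

Prior odds = 0.285/0.715 = 57/143.
Combined Bayes factor of the evidence already in hand = 2.75 × 1.7 × 0.6 = 2.805.
Odds after that evidence = (57/143) × 2.805 = 2907/2600.
Target odds = 0.95/0.05 = 19.
Need 2.2ⁿ ≥ 19 ÷ (2907/2600) = 2600/153.
2.2³ = 10.648 falls short of 2600/153 but 2.2⁴ = 23.4256 reaches it, so n = 4.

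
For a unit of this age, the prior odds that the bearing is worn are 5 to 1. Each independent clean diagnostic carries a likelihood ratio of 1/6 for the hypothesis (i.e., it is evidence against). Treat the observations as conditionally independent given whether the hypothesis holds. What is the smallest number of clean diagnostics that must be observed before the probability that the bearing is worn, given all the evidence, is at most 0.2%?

5

Prior odds = 5.
Likelihood ratio per clean diagnostic = 1/6.
Target odds: 0.002 ÷ 0.998 = 1/499.
Require (1/6)ⁿ ≤ 1/499 ÷ 5 = 1/2495.
(1/6)⁴ = 1/1296 is still above 1/2495 but (1/6)⁵ = 1/7776 is at or below it, so n = 5.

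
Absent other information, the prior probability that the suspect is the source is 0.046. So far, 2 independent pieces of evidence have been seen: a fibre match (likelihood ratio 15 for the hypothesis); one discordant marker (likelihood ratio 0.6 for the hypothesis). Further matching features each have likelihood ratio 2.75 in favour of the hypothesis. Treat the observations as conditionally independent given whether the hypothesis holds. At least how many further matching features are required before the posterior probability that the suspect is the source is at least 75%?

Prior odds = 0.046/0.954 = 23/477.
Combined Bayes factor of the evidence already in hand = 15 × 0.6 = 9.
Odds after that evidence = (23/477) × 9 = 23/53.
Target odds = 0.75/0.25 = 3.
Need 2.75ⁿ ≥ 3 ÷ (23/53) = 159/23.
2.75¹ = 2.75 falls short of 159/23 but 2.75² = 7.5625 reaches it, so n = 2.

2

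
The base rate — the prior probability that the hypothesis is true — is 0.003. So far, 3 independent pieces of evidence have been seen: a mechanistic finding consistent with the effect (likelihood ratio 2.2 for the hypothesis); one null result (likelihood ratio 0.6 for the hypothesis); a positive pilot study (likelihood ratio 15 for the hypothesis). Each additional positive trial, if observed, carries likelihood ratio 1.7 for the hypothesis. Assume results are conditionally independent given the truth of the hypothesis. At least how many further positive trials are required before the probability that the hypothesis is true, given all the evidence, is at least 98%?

13

Prior odds = 0.003/0.997 = 3/997.
Combined Bayes factor of the evidence already in hand = 2.2 × 0.6 × 15 = 19.8.
Odds after that evidence = (3/997) × 19.8 = 297/4985.
Target odds = 0.98/0.02 = 49.
Need 1.7ⁿ ≥ 49 ÷ (297/4985) = 244265/297.
1.7¹² ≈582.622 falls short of 244265/297 but 1.7¹³ ≈990.458 reaches it, so n = 13.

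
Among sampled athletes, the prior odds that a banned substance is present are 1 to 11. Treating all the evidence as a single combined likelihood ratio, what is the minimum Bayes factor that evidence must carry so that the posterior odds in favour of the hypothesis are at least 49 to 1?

Prior odds = 1/11.
Target odds = 49.
Required Bayes factor = 49 ÷ (1/11) = 539.

539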